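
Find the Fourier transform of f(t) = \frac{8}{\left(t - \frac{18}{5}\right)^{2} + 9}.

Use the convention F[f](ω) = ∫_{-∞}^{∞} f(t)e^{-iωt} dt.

F(ω) = \frac{8 \pi e^{- \frac{18 i \omega}{5} - 3 \left|{\omega}\right|}}{3}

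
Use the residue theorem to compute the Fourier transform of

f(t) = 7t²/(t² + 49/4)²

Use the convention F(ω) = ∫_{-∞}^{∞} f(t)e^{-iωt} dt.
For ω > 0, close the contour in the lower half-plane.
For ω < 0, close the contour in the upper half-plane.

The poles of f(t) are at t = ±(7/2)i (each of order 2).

Let g(z) = f(z)e^{-iωz}; for large |z| the factor e^{-iωz} decays in the lower half-plane when ω > 0 and in the upper half-plane when ω < 0.

Case ω > 0 (lower half-plane, clockwise contour ⇒ F(ω) = -2πi·ΣRes):
  Res_{z = - \frac{7 i}{2}} g(z) = \frac{i \left(2 - 7 \omega\right) e^{- \frac{7 \omega}{2}}}{4} (pole of order 2)
  F(ω) = -2πi·ΣRes = \frac{\pi \left(2 - 7 \omega\right) e^{- \frac{7 \omega}{2}}}{2}

Case ω < 0 (upper half-plane, counterclockwise contour ⇒ F(ω) = +2πi·ΣRes):
  Res_{z = \frac{7 i}{2}} g(z) = \frac{i \left(- 7 \omega - 2\right) e^{\frac{7 \omega}{2}}}{4} (pole of order 2)
  F(ω) = 2πi·ΣRes = \frac{\pi \left(7 \omega + 2\right) e^{\frac{7 \omega}{2}}}{2}

Both cases combine into a single formula in |ω|:

F(ω) = \frac{\pi \left(2 - 7 \left|{\omega}\right|\right) e^{- \frac{7 \left|{\omega}\right|}{2}}}{2}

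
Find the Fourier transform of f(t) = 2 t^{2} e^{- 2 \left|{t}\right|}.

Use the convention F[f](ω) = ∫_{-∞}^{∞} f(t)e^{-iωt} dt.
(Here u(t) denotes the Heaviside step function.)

F(ω) = \frac{16 \left(4 - 3 \omega^{2}\right)}{\left(\omega^{2} + 4\right)^{3}}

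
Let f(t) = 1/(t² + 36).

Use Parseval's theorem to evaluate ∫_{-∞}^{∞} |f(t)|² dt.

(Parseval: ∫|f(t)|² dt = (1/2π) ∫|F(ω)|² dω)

∫|f(t)|² dt = \frac{\pi}{432}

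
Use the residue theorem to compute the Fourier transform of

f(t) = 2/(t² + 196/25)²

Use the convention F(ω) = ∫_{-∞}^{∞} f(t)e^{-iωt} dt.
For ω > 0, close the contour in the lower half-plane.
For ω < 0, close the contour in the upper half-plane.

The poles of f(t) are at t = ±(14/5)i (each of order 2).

Let g(z) = f(z)e^{-iωz}; for large |z| the factor e^{-iωz} decays in the lower half-plane when ω > 0 and in the upper half-plane when ω < 0.

Case ω > 0 (lower half-plane, clockwise contour ⇒ F(ω) = -2πi·ΣRes):
  Res_{z = - \frac{14 i}{5}} g(z) = \frac{25 i \left(14 \omega + 5\right) e^{- \frac{14 \omega}{5}}}{5488} (pole of order 2)
  F(ω) = -2πi·ΣRes = \frac{25 \pi \left(14 \omega + 5\right) e^{- \frac{14 \omega}{5}}}{2744}

Case ω < 0 (upper half-plane, counterclockwise contour ⇒ F(ω) = +2πi·ΣRes):
  Res_{z = \frac{14 i}{5}} g(z) = \frac{25 i \left(14 \omega - 5\right) e^{\frac{14 \omega}{5}}}{5488} (pole of order 2)
  F(ω) = 2πi·ΣRes = \frac{25 \pi \left(5 - 14 \omega\right) e^{\frac{14 \omega}{5}}}{2744}

Both cases combine into a single formula in |ω|:

F(ω) = \frac{25 \pi \left(14 \left|{\omega}\right| + 5\right) e^{- \frac{14 \left|{\omega}\right|}{5}}}{2744}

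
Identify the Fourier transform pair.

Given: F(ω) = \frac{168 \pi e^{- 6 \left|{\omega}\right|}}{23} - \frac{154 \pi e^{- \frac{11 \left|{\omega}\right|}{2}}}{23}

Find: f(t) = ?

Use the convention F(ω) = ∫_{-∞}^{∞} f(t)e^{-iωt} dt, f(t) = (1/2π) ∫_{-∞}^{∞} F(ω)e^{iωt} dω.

f(t) = \frac{7 t^{2}}{\left(t^{2} + \frac{121}{4}\right) \left(t^{2} + 36\right)}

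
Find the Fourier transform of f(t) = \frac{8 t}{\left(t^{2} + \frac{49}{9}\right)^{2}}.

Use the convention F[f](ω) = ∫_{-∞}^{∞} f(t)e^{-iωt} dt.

F(ω) = - \frac{12 i \pi \omega e^{- \frac{7 \left|{\omega}\right|}{3}}}{7}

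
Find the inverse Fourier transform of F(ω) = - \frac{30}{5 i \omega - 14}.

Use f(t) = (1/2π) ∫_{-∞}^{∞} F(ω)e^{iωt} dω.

f(t) = 6 e^{\frac{14 t}{5}} u\left(- t\right)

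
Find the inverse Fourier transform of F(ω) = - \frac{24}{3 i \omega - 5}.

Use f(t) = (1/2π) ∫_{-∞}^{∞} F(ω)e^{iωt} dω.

f(t) = 8 e^{\frac{5 t}{3}} u\left(- t\right)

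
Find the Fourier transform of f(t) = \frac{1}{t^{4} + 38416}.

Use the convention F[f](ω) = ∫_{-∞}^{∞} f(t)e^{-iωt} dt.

F(ω) = \frac{\pi e^{- 7 \sqrt{2} \left|{\omega}\right|} \sin{\left(7 \sqrt{2} \left|{\omega}\right| + \frac{\pi}{4} \right)}}{2744}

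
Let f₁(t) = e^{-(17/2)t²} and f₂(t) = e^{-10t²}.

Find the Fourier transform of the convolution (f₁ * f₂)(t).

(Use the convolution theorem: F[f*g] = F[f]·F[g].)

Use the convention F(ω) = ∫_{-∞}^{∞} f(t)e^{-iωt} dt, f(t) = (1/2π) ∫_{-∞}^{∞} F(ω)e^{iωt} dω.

F[f₁*f₂](ω) = \frac{\sqrt{85} \pi e^{- \frac{37 \omega^{2}}{680}}}{85}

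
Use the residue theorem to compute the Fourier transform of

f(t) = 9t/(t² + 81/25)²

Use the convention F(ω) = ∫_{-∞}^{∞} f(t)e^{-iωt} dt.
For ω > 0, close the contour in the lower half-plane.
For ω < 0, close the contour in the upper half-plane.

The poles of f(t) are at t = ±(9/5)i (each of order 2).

Let g(z) = f(z)e^{-iωz}; for large |z| the factor e^{-iωz} decays in the lower half-plane when ω > 0 and in the upper half-plane when ω < 0.

Case ω > 0 (lower half-plane, clockwise contour ⇒ F(ω) = -2πi·ΣRes):
  Res_{z = - \frac{9 i}{5}} g(z) = \frac{5 \omega e^{- \frac{9 \omega}{5}}}{4} (pole of order 2)
  F(ω) = -2πi·ΣRes = - \frac{5 i \pi \omega e^{- \frac{9 \omega}{5}}}{2}

Case ω < 0 (upper half-plane, counterclockwise contour ⇒ F(ω) = +2πi·ΣRes):
  Res_{z = \frac{9 i}{5}} g(z) = - \frac{5 \omega e^{\frac{9 \omega}{5}}}{4} (pole of order 2)
  F(ω) = 2πi·ΣRes = - \frac{5 i \pi \omega e^{\frac{9 \omega}{5}}}{2}

Both cases combine into a single formula in |ω|:

F(ω) = - \frac{5 i \pi \omega e^{- \frac{9 \left|{\omega}\right|}{5}}}{2}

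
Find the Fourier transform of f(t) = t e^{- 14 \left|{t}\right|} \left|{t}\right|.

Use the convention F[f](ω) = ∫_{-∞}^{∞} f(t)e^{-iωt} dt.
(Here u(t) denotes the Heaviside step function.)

F(ω) = \frac{4 i \omega \left(\omega^{2} - 588\right)}{\left(\omega^{2} + 196\right)^{3}}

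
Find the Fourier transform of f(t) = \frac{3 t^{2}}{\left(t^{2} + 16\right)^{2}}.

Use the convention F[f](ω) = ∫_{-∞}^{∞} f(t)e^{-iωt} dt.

F(ω) = \frac{3 \pi \left(1 - 4 \left|{\omega}\right|\right) e^{- 4 \left|{\omega}\right|}}{8}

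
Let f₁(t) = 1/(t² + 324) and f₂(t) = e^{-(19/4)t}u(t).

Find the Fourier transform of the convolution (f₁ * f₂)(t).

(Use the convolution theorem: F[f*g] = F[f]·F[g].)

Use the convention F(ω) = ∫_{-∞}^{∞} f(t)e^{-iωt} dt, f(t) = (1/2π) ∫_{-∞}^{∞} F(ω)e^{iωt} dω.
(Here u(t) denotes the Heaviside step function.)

F[f₁*f₂](ω) = \frac{2 \pi e^{- 18 \left|{\omega}\right|}}{9 \left(4 i \omega + 19\right)}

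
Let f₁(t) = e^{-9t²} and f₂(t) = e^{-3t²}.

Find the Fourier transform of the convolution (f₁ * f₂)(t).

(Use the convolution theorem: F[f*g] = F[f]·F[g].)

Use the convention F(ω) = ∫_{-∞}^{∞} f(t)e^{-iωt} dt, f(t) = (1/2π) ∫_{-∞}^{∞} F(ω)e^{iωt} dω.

F[f₁*f₂](ω) = \frac{\sqrt{3} \pi e^{- \frac{\omega^{2}}{9}}}{9}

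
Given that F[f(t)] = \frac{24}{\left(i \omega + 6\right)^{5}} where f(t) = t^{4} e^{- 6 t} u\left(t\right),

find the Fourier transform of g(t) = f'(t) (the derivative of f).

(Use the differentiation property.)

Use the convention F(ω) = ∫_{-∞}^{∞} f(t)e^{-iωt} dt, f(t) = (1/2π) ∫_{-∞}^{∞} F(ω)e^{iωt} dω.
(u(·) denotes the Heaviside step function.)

F[g](ω) = \frac{24 i \omega}{\left(i \omega + 6\right)^{5}}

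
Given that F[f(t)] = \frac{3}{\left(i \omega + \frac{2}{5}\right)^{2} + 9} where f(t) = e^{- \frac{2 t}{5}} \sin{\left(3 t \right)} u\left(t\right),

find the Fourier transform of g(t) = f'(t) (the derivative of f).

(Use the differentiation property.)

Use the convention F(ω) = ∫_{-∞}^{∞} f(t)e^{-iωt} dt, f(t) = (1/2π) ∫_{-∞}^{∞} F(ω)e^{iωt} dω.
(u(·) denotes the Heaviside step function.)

F[g](ω) = \frac{75 i \omega}{\left(5 i \omega + 2\right)^{2} + 225}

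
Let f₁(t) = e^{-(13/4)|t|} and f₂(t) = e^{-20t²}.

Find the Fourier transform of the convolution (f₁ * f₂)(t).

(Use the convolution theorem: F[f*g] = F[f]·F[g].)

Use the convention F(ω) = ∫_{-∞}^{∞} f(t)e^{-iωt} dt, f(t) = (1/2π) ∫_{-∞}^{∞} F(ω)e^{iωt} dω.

F[f₁*f₂](ω) = \frac{52 \sqrt{5} \sqrt{\pi} e^{- \frac{\omega^{2}}{80}}}{5 \left(16 \omega^{2} + 169\right)}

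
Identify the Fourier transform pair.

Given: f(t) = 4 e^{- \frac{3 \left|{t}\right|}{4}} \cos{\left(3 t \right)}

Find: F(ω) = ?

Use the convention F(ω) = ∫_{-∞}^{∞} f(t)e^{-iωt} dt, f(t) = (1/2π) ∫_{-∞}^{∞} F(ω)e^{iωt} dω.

F(ω) = \frac{96 \left(16 \omega^{2} + 153\right)}{256 \omega^{4} - 4320 \omega^{2} + 23409}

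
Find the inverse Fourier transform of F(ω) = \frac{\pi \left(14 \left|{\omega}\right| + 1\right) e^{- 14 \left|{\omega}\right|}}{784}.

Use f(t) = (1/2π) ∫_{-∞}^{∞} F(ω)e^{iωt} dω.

f(t) = \frac{7}{\left(t^{2} + 196\right)^{2}}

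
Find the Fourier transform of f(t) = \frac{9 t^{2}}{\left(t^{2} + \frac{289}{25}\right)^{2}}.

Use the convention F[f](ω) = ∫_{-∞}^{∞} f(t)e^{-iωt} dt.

F(ω) = \frac{9 \pi \left(5 - 17 \left|{\omega}\right|\right) e^{- \frac{17 \left|{\omega}\right|}{5}}}{34}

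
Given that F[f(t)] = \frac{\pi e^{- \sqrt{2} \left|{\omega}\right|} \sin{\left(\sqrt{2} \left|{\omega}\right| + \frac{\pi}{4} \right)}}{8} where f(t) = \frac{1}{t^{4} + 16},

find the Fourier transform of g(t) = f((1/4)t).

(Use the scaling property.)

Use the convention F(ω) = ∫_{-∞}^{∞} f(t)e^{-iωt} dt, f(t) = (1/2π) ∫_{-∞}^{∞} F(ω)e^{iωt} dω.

F[g](ω) = \frac{\pi e^{- 4 \sqrt{2} \left|{\omega}\right|} \sin{\left(4 \sqrt{2} \left|{\omega}\right| + \frac{\pi}{4} \right)}}{2}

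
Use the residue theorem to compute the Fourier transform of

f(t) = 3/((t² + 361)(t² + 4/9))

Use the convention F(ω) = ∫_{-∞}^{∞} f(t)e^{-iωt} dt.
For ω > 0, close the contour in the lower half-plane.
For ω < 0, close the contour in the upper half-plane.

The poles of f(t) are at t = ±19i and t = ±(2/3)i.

Let g(z) = f(z)e^{-iωz}; for large |z| the factor e^{-iωz} decays in the lower half-plane when ω > 0 and in the upper half-plane when ω < 0.

Case ω > 0 (lower half-plane, clockwise contour ⇒ F(ω) = -2πi·ΣRes):
  Res_{z = - 19 i} g(z) = - \frac{27 i e^{- 19 \omega}}{123310}
  Res_{z = - \frac{2 i}{3}} g(z) = \frac{81 i e^{- \frac{2 \omega}{3}}}{12980}
  F(ω) = -2πi·ΣRes = - \frac{27 \pi e^{- 19 \omega}}{61655} + \frac{81 \pi e^{- \frac{2 \omega}{3}}}{6490}

Case ω < 0 (upper half-plane, counterclockwise contour ⇒ F(ω) = +2πi·ΣRes):
  Res_{z = 19 i} g(z) = \frac{27 i e^{19 \omega}}{123310}
  Res_{z = \frac{2 i}{3}} g(z) = - \frac{81 i e^{\frac{2 \omega}{3}}}{12980}
  F(ω) = 2πi·ΣRes = \frac{27 \pi \left(57 e^{\frac{2 \omega}{3}} - 2 e^{19 \omega}\right)}{123310}

Both cases combine into a single formula in |ω|:

F(ω) = - \frac{27 \pi e^{- 19 \left|{\omega}\right|}}{61655} + \frac{81 \pi e^{- \frac{2 \left|{\omega}\right|}{3}}}{6490}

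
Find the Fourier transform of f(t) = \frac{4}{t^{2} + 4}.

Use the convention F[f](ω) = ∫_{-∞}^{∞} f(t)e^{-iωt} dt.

F(ω) = 2 \pi e^{- 2 \left|{\omega}\right|}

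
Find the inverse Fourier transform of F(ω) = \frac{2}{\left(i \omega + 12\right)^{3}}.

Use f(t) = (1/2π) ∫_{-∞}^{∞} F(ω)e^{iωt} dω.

f(t) = t^{2} e^{- 12 t} u\left(t\right)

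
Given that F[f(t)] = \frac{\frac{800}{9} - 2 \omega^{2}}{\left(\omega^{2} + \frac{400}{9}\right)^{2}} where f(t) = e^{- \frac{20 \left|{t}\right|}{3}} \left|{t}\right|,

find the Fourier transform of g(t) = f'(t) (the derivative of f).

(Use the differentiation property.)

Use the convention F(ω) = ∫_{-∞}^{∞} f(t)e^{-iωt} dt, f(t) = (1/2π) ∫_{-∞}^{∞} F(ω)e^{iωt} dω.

F[g](ω) = - \frac{18 i \omega \left(9 \omega^{2} - 400\right)}{\left(9 \omega^{2} + 400\right)^{2}}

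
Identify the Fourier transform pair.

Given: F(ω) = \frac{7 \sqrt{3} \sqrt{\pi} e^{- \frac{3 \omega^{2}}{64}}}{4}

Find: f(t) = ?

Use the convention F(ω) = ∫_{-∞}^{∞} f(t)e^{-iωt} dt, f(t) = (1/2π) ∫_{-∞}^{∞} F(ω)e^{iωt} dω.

f(t) = 7 e^{- \frac{16 t^{2}}{3}}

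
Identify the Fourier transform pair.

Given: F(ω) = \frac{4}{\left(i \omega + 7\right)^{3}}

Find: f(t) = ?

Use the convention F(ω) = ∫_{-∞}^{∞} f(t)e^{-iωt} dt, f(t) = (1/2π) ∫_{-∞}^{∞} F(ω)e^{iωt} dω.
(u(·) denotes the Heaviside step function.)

f(t) = 2 t^{2} e^{- 7 t} u\left(t\right)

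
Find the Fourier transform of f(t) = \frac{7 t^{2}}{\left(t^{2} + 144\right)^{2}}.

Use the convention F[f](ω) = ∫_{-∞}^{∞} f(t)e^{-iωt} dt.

F(ω) = \frac{7 \pi \left(1 - 12 \left|{\omega}\right|\right) e^{- 12 \left|{\omega}\right|}}{24}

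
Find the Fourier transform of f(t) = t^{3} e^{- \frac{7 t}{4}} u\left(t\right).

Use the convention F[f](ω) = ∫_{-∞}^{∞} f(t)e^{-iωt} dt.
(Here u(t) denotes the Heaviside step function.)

F(ω) = \frac{1536}{\left(4 i \omega + 7\right)^{4}}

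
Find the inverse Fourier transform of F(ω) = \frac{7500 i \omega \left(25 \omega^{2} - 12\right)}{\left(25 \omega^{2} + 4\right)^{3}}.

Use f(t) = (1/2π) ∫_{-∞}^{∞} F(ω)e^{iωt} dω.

f(t) = 3 t e^{- \frac{2 \left|{t}\right|}{5}} \left|{t}\right|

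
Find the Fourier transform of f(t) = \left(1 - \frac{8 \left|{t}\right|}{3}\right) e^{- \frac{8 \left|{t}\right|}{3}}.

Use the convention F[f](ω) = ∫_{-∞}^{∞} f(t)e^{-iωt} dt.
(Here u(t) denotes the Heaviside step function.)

F(ω) = \frac{864 \omega^{2}}{\left(9 \omega^{2} + 64\right)^{2}}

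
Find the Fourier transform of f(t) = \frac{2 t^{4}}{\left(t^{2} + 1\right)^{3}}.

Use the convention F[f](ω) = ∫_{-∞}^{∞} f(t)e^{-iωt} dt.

F(ω) = \frac{\pi \left(\omega^{2} - 5 \left|{\omega}\right| + 3\right) e^{- \left|{\omega}\right|}}{4}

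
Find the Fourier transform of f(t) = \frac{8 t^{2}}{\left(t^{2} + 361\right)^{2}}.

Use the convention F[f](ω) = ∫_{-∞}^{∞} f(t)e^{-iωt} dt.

F(ω) = \frac{4 \pi \left(1 - 19 \left|{\omega}\right|\right) e^{- 19 \left|{\omega}\right|}}{19}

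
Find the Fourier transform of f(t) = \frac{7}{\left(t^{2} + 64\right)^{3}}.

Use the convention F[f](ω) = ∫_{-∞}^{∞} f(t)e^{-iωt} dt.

F(ω) = \frac{7 \pi \left(64 \omega^{2} + 24 \left|{\omega}\right| + 3\right) e^{- 8 \left|{\omega}\right|}}{262144}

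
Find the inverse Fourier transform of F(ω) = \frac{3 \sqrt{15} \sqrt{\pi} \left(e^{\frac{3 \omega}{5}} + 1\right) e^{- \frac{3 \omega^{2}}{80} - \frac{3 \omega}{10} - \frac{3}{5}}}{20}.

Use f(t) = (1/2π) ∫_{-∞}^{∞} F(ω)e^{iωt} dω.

f(t) = 3 e^{- \frac{20 t^{2}}{3}} \cos{\left(4 t \right)}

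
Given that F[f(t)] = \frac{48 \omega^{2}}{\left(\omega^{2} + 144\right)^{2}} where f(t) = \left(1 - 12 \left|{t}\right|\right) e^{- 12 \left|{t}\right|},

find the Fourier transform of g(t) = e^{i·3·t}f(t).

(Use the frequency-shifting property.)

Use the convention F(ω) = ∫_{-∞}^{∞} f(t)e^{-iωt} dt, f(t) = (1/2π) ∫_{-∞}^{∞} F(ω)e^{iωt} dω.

F[g](ω) = \frac{48 \left(\omega - 3\right)^{2}}{\left(\left(\omega - 3\right)^{2} + 144\right)^{2}}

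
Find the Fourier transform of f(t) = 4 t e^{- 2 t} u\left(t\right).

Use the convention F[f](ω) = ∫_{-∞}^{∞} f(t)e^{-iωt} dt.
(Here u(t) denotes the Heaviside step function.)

F(ω) = \frac{4}{\left(i \omega + 2\right)^{2}}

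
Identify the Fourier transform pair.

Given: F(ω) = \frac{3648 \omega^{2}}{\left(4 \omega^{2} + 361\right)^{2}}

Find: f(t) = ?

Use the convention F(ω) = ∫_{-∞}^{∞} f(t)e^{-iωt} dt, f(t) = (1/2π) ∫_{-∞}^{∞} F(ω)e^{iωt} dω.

f(t) = 6 \left(1 - \frac{19 \left|{t}\right|}{2}\right) e^{- \frac{19 \left|{t}\right|}{2}}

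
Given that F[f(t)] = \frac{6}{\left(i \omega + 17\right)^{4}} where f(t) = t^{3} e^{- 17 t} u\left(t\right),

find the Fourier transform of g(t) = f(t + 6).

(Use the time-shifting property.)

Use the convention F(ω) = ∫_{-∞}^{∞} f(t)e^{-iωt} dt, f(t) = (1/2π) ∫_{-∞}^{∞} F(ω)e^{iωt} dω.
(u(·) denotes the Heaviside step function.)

F[g](ω) = \frac{6 e^{6 i \omega}}{\left(i \omega + 17\right)^{4}}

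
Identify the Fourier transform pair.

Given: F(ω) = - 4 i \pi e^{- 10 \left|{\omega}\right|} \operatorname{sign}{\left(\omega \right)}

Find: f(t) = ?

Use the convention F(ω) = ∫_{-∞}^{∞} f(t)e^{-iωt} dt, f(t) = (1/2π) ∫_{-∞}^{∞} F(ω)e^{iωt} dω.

f(t) = \frac{4 t}{t^{2} + 100}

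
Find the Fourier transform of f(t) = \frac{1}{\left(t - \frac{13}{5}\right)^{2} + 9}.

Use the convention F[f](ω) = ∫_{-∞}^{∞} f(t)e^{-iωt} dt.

F(ω) = \frac{\pi e^{- \frac{13 i \omega}{5} - 3 \left|{\omega}\right|}}{3}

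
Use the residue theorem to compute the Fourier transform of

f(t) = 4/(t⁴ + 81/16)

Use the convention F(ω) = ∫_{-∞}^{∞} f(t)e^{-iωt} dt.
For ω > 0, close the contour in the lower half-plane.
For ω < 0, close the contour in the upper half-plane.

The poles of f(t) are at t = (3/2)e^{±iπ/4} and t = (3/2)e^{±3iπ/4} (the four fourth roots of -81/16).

Let g(z) = f(z)e^{-iωz}; for large |z| the factor e^{-iωz} decays in the lower half-plane when ω > 0 and in the upper half-plane when ω < 0.

Case ω > 0 (lower half-plane, clockwise contour ⇒ F(ω) = -2πi·ΣRes):
  Res_{z = - \frac{3 \sqrt{2}}{4} - \frac{3 \sqrt{2} i}{4}} g(z) = \frac{4 \sqrt{2} \left(1 + i\right) e^{\frac{3 \sqrt{2} \omega \left(-1 + i\right)}{4}}}{27}
  Res_{z = \frac{3 \sqrt{2}}{4} - \frac{3 \sqrt{2} i}{4}} g(z) = \frac{4 \sqrt{2} \left(-1 + i\right) e^{- \frac{3 \sqrt{2} \omega \left(1 + i\right)}{4}}}{27}
  F(ω) = -2πi·ΣRes = \frac{8 \sqrt{2} \pi \left(\left(1 - i\right) e^{\frac{3 \sqrt{2} i \omega}{2}} + 1 + i\right) e^{- \frac{3 \sqrt{2} \omega \left(1 + i\right)}{4}}}{27} = \frac{32 \pi e^{- \frac{3 \sqrt{2} \omega}{4}} \sin{\left(\frac{3 \sqrt{2} \omega}{4} + \frac{\pi}{4} \right)}}{27}

Case ω < 0 (upper half-plane, counterclockwise contour ⇒ F(ω) = +2πi·ΣRes):
  Res_{z = \frac{3 \sqrt{2}}{4} + \frac{3 \sqrt{2} i}{4}} g(z) = - \frac{4 \sqrt{2} \left(1 + i\right) e^{\frac{3 \sqrt{2} \omega \left(1 - i\right)}{4}}}{27}
  Res_{z = - \frac{3 \sqrt{2}}{4} + \frac{3 \sqrt{2} i}{4}} g(z) = \frac{4 \sqrt{2} \left(1 - i\right) e^{\frac{3 \sqrt{2} \omega \left(1 + i\right)}{4}}}{27}
  F(ω) = 2πi·ΣRes = - \frac{8 \sqrt{2} i \pi \left(\left(1 + i\right) e^{\frac{3 \sqrt{2} \omega \left(1 - i\right)}{4}} - \left(1 - i\right) e^{\frac{3 \sqrt{2} \omega \left(1 + i\right)}{4}}\right)}{27} = \frac{32 \pi e^{\frac{3 \sqrt{2} \omega}{4}} \cos{\left(\frac{3 \sqrt{2} \omega}{4} + \frac{\pi}{4} \right)}}{27}

Both cases combine into a single formula in |ω|:

F(ω) = \frac{32 \pi e^{- \frac{3 \sqrt{2} \left|{\omega}\right|}{4}} \sin{\left(\frac{3 \sqrt{2} \left|{\omega}\right|}{4} + \frac{\pi}{4} \right)}}{27}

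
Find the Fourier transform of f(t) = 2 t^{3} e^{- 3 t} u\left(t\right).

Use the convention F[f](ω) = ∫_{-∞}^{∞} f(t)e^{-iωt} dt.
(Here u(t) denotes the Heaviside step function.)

F(ω) = \frac{12}{\left(i \omega + 3\right)^{4}}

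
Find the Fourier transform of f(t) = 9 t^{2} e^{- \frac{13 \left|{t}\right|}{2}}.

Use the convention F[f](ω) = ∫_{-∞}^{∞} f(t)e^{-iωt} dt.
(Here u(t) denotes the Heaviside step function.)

F(ω) = \frac{3744 \left(169 - 12 \omega^{2}\right)}{\left(4 \omega^{2} + 169\right)^{3}}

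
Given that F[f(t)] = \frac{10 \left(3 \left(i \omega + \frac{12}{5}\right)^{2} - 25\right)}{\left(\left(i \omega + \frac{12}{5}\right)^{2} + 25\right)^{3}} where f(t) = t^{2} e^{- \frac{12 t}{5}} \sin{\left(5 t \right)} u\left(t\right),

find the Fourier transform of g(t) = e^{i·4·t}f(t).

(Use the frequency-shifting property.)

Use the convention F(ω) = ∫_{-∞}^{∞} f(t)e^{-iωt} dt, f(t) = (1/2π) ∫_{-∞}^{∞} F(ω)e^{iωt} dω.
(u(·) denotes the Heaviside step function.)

F[g](ω) = \frac{6250 \left(3 \left(5 i \left(\omega - 4\right) + 12\right)^{2} - 625\right)}{\left(\left(5 i \left(\omega - 4\right) + 12\right)^{2} + 625\right)^{3}}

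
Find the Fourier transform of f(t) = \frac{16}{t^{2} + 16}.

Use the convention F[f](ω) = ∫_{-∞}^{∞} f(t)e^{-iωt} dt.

F(ω) = 4 \pi e^{- 4 \left|{\omega}\right|}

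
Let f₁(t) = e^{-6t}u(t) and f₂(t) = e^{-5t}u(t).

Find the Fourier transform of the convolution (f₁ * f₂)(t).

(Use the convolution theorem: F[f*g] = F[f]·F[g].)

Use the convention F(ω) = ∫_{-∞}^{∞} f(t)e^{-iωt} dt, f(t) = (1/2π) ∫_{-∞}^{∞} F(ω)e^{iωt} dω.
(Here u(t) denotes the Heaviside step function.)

F[f₁*f₂](ω) = \frac{1}{\left(i \omega + 5\right) \left(i \omega + 6\right)}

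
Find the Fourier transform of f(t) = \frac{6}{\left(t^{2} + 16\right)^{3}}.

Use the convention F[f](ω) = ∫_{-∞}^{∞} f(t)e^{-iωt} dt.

F(ω) = \frac{3 \pi \left(16 \omega^{2} + 12 \left|{\omega}\right| + 3\right) e^{- 4 \left|{\omega}\right|}}{4096}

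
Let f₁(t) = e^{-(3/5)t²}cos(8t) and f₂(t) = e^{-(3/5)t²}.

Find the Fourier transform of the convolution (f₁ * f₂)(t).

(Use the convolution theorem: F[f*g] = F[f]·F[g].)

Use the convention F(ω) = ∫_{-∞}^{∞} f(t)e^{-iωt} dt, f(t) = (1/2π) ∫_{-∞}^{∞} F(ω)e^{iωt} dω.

F[f₁*f₂](ω) = \frac{5 \pi \left(e^{\frac{40 \omega}{3}} + 1\right) e^{- \frac{5 \omega^{2}}{6} - \frac{20 \omega}{3} - \frac{80}{3}}}{6}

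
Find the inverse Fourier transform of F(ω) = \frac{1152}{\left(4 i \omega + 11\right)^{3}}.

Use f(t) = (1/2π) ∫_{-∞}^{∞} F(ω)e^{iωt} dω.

f(t) = 9 t^{2} e^{- \frac{11 t}{4}} u\left(t\right)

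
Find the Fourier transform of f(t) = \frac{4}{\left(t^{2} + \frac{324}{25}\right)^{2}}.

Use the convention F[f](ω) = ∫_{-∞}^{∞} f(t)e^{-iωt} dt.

F(ω) = \frac{25 \pi \left(18 \left|{\omega}\right| + 5\right) e^{- \frac{18 \left|{\omega}\right|}{5}}}{2916}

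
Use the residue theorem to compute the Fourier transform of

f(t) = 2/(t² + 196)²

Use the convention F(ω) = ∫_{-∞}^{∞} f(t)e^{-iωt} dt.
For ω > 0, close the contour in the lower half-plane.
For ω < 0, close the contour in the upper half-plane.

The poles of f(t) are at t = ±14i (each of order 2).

Let g(z) = f(z)e^{-iωz}; for large |z| the factor e^{-iωz} decays in the lower half-plane when ω > 0 and in the upper half-plane when ω < 0.

Case ω > 0 (lower half-plane, clockwise contour ⇒ F(ω) = -2πi·ΣRes):
  Res_{z = - 14 i} g(z) = \frac{i \left(14 \omega + 1\right) e^{- 14 \omega}}{5488} (pole of order 2)
  F(ω) = -2πi·ΣRes = \frac{\pi \left(14 \omega + 1\right) e^{- 14 \omega}}{2744}

Case ω < 0 (upper half-plane, counterclockwise contour ⇒ F(ω) = +2πi·ΣRes):
  Res_{z = 14 i} g(z) = \frac{i \left(14 \omega - 1\right) e^{14 \omega}}{5488} (pole of order 2)
  F(ω) = 2πi·ΣRes = \frac{\pi \left(1 - 14 \omega\right) e^{14 \omega}}{2744}

Both cases combine into a single formula in |ω|:

F(ω) = \frac{\pi \left(14 \left|{\omega}\right| + 1\right) e^{- 14 \left|{\omega}\right|}}{2744}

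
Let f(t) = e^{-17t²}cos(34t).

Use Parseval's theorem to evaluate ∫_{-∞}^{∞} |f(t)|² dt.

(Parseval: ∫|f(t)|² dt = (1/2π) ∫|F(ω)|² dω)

∫|f(t)|² dt = \frac{\sqrt{34} \sqrt{\pi} \left(1 + e^{34}\right)}{68 e^{34}}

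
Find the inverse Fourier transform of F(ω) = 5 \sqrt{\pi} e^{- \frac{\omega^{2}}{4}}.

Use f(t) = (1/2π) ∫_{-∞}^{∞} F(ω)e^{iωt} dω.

f(t) = 5 e^{- t^{2}}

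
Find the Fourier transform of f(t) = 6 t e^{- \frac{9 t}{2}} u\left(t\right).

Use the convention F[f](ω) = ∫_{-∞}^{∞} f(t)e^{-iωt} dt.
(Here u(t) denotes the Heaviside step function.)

F(ω) = \frac{24}{\left(2 i \omega + 9\right)^{2}}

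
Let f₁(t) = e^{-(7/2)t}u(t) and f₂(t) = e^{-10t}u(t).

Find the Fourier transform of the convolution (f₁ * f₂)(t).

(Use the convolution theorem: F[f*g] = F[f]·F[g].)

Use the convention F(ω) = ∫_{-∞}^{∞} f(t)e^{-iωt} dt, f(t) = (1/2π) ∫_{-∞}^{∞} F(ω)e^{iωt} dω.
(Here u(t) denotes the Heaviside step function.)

F[f₁*f₂](ω) = \frac{2}{\left(i \omega + 10\right) \left(2 i \omega + 7\right)}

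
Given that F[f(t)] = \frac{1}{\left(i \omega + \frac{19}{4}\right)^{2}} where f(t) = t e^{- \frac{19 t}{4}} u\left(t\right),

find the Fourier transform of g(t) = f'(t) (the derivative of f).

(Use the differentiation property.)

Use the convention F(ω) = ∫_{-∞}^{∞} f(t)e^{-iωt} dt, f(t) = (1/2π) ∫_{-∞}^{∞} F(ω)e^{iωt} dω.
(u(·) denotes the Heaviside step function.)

F[g](ω) = \frac{16 i \omega}{\left(4 i \omega + 19\right)^{2}}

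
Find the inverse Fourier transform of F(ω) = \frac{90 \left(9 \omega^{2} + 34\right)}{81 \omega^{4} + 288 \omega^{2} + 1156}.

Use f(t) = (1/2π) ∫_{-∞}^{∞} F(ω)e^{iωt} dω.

f(t) = 3 e^{- \frac{5 \left|{t}\right|}{3}} \cos{\left(\left|{t}\right| \right)}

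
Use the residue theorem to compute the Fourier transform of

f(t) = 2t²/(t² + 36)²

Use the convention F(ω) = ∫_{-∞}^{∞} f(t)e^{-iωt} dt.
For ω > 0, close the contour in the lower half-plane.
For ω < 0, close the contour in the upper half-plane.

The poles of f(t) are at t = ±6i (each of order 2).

Let g(z) = f(z)e^{-iωz}; for large |z| the factor e^{-iωz} decays in the lower half-plane when ω > 0 and in the upper half-plane when ω < 0.

Case ω > 0 (lower half-plane, clockwise contour ⇒ F(ω) = -2πi·ΣRes):
  Res_{z = - 6 i} g(z) = \frac{i \left(1 - 6 \omega\right) e^{- 6 \omega}}{12} (pole of order 2)
  F(ω) = -2πi·ΣRes = \frac{\pi \left(1 - 6 \omega\right) e^{- 6 \omega}}{6}

Case ω < 0 (upper half-plane, counterclockwise contour ⇒ F(ω) = +2πi·ΣRes):
  Res_{z = 6 i} g(z) = \frac{i \left(- 6 \omega - 1\right) e^{6 \omega}}{12} (pole of order 2)
  F(ω) = 2πi·ΣRes = \frac{\pi \left(6 \omega + 1\right) e^{6 \omega}}{6}

Both cases combine into a single formula in |ω|:

F(ω) = \frac{\pi \left(1 - 6 \left|{\omega}\right|\right) e^{- 6 \left|{\omega}\right|}}{6}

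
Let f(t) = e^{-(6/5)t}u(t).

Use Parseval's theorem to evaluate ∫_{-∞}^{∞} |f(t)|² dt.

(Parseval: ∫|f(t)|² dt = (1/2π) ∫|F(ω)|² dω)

∫|f(t)|² dt = \frac{5}{12}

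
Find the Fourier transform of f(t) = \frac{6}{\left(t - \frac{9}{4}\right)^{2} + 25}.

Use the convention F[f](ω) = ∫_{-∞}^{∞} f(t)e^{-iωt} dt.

F(ω) = \frac{6 \pi e^{- \frac{9 i \omega}{4} - 5 \left|{\omega}\right|}}{5}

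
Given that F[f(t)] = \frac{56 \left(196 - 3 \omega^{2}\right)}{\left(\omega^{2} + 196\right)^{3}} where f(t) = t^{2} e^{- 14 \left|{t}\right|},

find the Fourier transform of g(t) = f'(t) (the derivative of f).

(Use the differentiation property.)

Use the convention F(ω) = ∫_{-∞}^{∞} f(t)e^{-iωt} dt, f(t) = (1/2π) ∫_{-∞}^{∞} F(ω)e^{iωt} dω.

F[g](ω) = - \frac{56 i \omega \left(3 \omega^{2} - 196\right)}{\left(\omega^{2} + 196\right)^{3}}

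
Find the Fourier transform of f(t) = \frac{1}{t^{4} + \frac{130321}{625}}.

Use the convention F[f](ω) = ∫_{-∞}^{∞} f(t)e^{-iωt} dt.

F(ω) = \frac{125 \pi e^{- \frac{19 \sqrt{2} \left|{\omega}\right|}{10}} \sin{\left(\frac{19 \sqrt{2} \left|{\omega}\right|}{10} + \frac{\pi}{4} \right)}}{6859}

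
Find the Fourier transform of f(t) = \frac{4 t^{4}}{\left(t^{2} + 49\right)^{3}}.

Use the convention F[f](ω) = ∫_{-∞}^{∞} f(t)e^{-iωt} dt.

F(ω) = \frac{\pi \left(49 \omega^{2} - 35 \left|{\omega}\right| + 3\right) e^{- 7 \left|{\omega}\right|}}{14}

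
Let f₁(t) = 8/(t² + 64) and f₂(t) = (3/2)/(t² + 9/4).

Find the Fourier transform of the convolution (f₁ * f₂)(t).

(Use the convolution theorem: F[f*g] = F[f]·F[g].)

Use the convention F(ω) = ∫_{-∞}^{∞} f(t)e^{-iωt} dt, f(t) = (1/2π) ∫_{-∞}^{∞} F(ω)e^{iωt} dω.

F[f₁*f₂](ω) = \pi^{2} e^{- \frac{19 \left|{\omega}\right|}{2}}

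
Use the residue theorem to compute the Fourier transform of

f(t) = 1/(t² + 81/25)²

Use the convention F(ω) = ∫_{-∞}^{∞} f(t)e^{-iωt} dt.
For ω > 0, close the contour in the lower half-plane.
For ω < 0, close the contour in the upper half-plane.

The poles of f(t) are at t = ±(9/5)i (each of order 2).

Let g(z) = f(z)e^{-iωz}; for large |z| the factor e^{-iωz} decays in the lower half-plane when ω > 0 and in the upper half-plane when ω < 0.

Case ω > 0 (lower half-plane, clockwise contour ⇒ F(ω) = -2πi·ΣRes):
  Res_{z = - \frac{9 i}{5}} g(z) = \frac{25 i \left(9 \omega + 5\right) e^{- \frac{9 \omega}{5}}}{2916} (pole of order 2)
  F(ω) = -2πi·ΣRes = \frac{25 \pi \left(9 \omega + 5\right) e^{- \frac{9 \omega}{5}}}{1458}

Case ω < 0 (upper half-plane, counterclockwise contour ⇒ F(ω) = +2πi·ΣRes):
  Res_{z = \frac{9 i}{5}} g(z) = \frac{25 i \left(9 \omega - 5\right) e^{\frac{9 \omega}{5}}}{2916} (pole of order 2)
  F(ω) = 2πi·ΣRes = \frac{25 \pi \left(5 - 9 \omega\right) e^{\frac{9 \omega}{5}}}{1458}

Both cases combine into a single formula in |ω|:

F(ω) = \frac{25 \pi \left(9 \left|{\omega}\right| + 5\right) e^{- \frac{9 \left|{\omega}\right|}{5}}}{1458}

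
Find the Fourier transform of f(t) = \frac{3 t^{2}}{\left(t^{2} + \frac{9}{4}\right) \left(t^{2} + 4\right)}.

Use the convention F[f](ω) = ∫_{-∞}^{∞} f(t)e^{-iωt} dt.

F(ω) = \frac{24 \pi e^{- 2 \left|{\omega}\right|}}{7} - \frac{18 \pi e^{- \frac{3 \left|{\omega}\right|}{2}}}{7}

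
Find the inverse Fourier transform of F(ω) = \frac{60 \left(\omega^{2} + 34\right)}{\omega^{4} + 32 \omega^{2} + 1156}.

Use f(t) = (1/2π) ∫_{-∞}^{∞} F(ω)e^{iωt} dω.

f(t) = 6 e^{- 5 \left|{t}\right|} \cos{\left(3 \left|{t}\right| \right)}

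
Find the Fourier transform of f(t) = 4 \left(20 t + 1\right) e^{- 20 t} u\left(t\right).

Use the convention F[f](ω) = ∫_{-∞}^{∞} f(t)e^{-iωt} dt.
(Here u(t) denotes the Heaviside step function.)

F(ω) = \frac{4 \left(- i \omega - 40\right)}{\omega^{2} - 40 i \omega - 400}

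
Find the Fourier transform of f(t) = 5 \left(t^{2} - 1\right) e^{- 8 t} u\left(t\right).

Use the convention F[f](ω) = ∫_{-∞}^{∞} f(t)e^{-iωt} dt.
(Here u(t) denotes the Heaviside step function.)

F(ω) = \frac{5 \left(2 i \omega - \left(i \omega + 8\right)^{3} + 16\right)}{\left(i \omega + 8\right)^{4}}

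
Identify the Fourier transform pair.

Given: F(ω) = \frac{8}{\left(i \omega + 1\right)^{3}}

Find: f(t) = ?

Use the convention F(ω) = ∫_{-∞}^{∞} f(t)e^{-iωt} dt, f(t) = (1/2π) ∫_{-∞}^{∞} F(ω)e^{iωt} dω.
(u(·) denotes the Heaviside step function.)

f(t) = 4 t^{2} e^{- t} u\left(t\right)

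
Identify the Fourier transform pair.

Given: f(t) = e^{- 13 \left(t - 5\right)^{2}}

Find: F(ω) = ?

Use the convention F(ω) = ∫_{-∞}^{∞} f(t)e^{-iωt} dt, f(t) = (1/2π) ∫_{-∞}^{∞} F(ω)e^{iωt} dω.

F(ω) = \frac{\sqrt{13} \sqrt{\pi} e^{- \frac{\omega \left(\omega + 260 i\right)}{52}}}{13}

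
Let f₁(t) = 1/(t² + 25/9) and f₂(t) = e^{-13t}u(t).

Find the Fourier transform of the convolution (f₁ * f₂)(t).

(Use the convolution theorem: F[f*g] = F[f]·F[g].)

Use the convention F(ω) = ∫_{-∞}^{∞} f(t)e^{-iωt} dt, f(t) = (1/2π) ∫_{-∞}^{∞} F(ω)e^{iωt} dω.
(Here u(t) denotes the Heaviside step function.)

F[f₁*f₂](ω) = \frac{3 \pi e^{- \frac{5 \left|{\omega}\right|}{3}}}{5 \left(i \omega + 13\right)}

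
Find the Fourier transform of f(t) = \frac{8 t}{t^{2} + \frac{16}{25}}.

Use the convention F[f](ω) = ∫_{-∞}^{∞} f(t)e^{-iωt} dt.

F(ω) = - 8 i \pi e^{- \frac{4 \left|{\omega}\right|}{5}} \operatorname{sign}{\left(\omega \right)}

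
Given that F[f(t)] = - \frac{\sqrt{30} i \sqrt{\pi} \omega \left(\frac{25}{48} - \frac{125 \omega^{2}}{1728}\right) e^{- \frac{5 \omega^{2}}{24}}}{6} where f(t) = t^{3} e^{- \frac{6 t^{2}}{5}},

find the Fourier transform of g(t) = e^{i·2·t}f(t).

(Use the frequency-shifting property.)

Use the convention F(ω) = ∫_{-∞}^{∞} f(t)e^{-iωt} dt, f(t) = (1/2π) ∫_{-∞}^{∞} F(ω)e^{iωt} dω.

F[g](ω) = \frac{25 \sqrt{30} i \sqrt{\pi} \left(\omega - 2\right) \left(5 \left(\omega - 2\right)^{2} - 36\right) e^{- \frac{5 \left(\omega - 2\right)^{2}}{24}}}{10368}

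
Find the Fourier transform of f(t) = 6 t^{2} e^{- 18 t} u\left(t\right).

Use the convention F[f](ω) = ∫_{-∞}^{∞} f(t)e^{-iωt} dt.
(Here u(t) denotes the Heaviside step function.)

F(ω) = \frac{12}{\left(i \omega + 18\right)^{3}}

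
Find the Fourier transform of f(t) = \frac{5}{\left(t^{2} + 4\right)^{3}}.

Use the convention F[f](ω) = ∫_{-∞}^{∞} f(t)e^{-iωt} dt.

F(ω) = \frac{5 \pi \left(4 \omega^{2} + 6 \left|{\omega}\right| + 3\right) e^{- 2 \left|{\omega}\right|}}{256}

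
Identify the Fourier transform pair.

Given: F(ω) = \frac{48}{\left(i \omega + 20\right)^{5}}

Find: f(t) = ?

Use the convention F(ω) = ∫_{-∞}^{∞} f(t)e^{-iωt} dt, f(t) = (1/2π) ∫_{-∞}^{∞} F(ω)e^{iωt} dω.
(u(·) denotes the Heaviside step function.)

f(t) = 2 t^{4} e^{- 20 t} u\left(t\right)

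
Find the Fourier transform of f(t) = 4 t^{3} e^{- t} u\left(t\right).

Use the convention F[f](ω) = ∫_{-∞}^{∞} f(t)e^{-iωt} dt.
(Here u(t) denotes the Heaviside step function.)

F(ω) = \frac{24}{\left(i \omega + 1\right)^{4}}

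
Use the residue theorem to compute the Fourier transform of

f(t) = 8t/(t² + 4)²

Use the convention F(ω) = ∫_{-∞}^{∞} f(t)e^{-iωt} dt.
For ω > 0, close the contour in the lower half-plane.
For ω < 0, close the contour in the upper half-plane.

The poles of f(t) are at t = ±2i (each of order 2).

Let g(z) = f(z)e^{-iωz}; for large |z| the factor e^{-iωz} decays in the lower half-plane when ω > 0 and in the upper half-plane when ω < 0.

Case ω > 0 (lower half-plane, clockwise contour ⇒ F(ω) = -2πi·ΣRes):
  Res_{z = - 2 i} g(z) = \omega e^{- 2 \omega} (pole of order 2)
  F(ω) = -2πi·ΣRes = - 2 i \pi \omega e^{- 2 \omega}

Case ω < 0 (upper half-plane, counterclockwise contour ⇒ F(ω) = +2πi·ΣRes):
  Res_{z = 2 i} g(z) = - \omega e^{2 \omega} (pole of order 2)
  F(ω) = 2πi·ΣRes = - 2 i \pi \omega e^{2 \omega}

Both cases combine into a single formula in |ω|:

F(ω) = - 2 i \pi \omega e^{- 2 \left|{\omega}\right|}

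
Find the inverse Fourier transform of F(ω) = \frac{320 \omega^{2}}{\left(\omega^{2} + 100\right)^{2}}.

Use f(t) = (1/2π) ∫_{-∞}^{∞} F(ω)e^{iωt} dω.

f(t) = 8 \left(1 - 10 \left|{t}\right|\right) e^{- 10 \left|{t}\right|}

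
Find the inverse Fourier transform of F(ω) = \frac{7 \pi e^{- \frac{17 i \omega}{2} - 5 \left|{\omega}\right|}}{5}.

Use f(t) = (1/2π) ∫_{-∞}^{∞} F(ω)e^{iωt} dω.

f(t) = \frac{7}{\left(t - \frac{17}{2}\right)^{2} + 25}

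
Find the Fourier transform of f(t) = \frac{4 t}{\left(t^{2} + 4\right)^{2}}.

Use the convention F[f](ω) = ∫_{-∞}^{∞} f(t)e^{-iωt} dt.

F(ω) = - i \pi \omega e^{- 2 \left|{\omega}\right|}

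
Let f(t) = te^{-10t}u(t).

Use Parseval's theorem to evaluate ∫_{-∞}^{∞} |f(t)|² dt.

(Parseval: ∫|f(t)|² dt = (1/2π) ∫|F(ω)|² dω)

∫|f(t)|² dt = \frac{1}{4000}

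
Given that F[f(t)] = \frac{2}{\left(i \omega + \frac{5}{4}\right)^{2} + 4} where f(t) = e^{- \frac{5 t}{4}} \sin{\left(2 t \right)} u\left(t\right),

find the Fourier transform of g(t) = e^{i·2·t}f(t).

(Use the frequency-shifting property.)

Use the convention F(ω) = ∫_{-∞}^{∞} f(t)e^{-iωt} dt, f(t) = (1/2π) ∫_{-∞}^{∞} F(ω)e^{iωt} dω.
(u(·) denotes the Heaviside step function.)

F[g](ω) = \frac{32}{\left(4 i \left(\omega - 2\right) + 5\right)^{2} + 64}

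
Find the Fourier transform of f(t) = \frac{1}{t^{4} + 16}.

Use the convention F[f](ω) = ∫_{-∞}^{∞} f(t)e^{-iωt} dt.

F(ω) = \frac{\pi e^{- \sqrt{2} \left|{\omega}\right|} \sin{\left(\sqrt{2} \left|{\omega}\right| + \frac{\pi}{4} \right)}}{8}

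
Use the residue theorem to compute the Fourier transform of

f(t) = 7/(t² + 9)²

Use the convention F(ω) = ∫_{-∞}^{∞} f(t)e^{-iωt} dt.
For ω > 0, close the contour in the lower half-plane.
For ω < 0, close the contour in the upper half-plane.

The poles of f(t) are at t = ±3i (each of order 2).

Let g(z) = f(z)e^{-iωz}; for large |z| the factor e^{-iωz} decays in the lower half-plane when ω > 0 and in the upper half-plane when ω < 0.

Case ω > 0 (lower half-plane, clockwise contour ⇒ F(ω) = -2πi·ΣRes):
  Res_{z = - 3 i} g(z) = \frac{7 i \left(3 \omega + 1\right) e^{- 3 \omega}}{108} (pole of order 2)
  F(ω) = -2πi·ΣRes = \frac{7 \pi \left(3 \omega + 1\right) e^{- 3 \omega}}{54}

Case ω < 0 (upper half-plane, counterclockwise contour ⇒ F(ω) = +2πi·ΣRes):
  Res_{z = 3 i} g(z) = \frac{7 i \left(3 \omega - 1\right) e^{3 \omega}}{108} (pole of order 2)
  F(ω) = 2πi·ΣRes = \frac{7 \pi \left(1 - 3 \omega\right) e^{3 \omega}}{54}

Both cases combine into a single formula in |ω|:

F(ω) = \frac{7 \pi \left(3 \left|{\omega}\right| + 1\right) e^{- 3 \left|{\omega}\right|}}{54}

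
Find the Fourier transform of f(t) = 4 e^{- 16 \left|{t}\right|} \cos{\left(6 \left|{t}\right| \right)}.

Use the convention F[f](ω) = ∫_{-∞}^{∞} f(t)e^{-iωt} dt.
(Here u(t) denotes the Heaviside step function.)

F(ω) = \frac{128 \left(\omega^{2} + 292\right)}{\omega^{4} + 440 \omega^{2} + 85264}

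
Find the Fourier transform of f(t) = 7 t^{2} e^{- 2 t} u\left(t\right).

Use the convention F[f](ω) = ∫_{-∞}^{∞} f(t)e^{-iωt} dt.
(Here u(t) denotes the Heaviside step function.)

F(ω) = \frac{14}{\left(i \omega + 2\right)^{3}}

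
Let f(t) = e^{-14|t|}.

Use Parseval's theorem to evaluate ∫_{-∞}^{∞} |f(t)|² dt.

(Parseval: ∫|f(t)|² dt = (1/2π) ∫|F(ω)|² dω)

∫|f(t)|² dt = \frac{1}{14}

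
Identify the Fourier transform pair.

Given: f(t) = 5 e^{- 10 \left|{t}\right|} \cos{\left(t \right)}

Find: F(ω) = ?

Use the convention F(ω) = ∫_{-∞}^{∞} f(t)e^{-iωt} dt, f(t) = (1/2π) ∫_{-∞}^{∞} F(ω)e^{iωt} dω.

F(ω) = \frac{100 \left(\omega^{2} + 101\right)}{\omega^{4} + 198 \omega^{2} + 10201}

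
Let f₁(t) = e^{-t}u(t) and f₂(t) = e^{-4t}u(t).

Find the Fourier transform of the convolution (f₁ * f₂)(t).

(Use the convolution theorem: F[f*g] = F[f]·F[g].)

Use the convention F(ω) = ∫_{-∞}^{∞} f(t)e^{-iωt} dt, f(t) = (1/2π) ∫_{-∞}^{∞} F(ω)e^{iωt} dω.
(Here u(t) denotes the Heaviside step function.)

F[f₁*f₂](ω) = \frac{1}{\left(i \omega + 1\right) \left(i \omega + 4\right)}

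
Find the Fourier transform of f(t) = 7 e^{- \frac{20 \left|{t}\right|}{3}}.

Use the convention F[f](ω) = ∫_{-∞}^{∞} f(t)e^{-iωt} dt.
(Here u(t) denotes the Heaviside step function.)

F(ω) = \frac{840}{9 \omega^{2} + 400}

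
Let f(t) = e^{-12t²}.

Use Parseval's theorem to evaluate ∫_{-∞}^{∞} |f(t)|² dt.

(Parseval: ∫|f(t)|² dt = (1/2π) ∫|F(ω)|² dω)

∫|f(t)|² dt = \frac{\sqrt{6} \sqrt{\pi}}{12}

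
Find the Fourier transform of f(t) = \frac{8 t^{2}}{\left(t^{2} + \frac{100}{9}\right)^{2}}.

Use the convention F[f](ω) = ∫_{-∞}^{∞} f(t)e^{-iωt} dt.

F(ω) = \frac{2 \pi \left(3 - 10 \left|{\omega}\right|\right) e^{- \frac{10 \left|{\omega}\right|}{3}}}{5}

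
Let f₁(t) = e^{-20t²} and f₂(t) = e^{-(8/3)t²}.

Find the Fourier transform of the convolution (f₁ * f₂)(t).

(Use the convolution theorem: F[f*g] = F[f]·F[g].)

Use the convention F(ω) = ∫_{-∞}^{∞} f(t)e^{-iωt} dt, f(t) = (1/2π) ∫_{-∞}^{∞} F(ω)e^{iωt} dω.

F[f₁*f₂](ω) = \frac{\sqrt{30} \pi e^{- \frac{17 \omega^{2}}{160}}}{40}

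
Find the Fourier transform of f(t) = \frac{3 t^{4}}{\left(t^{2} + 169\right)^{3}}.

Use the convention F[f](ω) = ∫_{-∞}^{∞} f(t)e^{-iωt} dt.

F(ω) = \frac{3 \pi \left(169 \omega^{2} - 65 \left|{\omega}\right| + 3\right) e^{- 13 \left|{\omega}\right|}}{104}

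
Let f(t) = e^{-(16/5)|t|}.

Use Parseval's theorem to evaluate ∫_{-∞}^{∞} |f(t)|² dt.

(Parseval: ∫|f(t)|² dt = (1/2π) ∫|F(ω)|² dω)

∫|f(t)|² dt = \frac{5}{16}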